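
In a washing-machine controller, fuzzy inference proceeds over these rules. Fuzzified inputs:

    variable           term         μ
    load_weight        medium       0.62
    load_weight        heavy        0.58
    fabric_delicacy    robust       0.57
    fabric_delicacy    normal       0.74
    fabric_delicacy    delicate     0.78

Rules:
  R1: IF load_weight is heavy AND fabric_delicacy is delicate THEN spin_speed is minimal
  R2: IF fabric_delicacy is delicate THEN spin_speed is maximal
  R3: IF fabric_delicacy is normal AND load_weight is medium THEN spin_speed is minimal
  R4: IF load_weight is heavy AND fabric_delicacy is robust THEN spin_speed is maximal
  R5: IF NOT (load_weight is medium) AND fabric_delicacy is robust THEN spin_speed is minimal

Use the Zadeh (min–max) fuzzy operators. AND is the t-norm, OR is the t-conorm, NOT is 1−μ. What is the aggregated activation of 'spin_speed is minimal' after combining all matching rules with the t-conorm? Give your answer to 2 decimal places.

0.62

R1: heavy=0.58, delicate=0.78; AND[min(a, b)] → w = 0.58
R2: delicate=0.78 → w = 0.78
R3: normal=0.74, medium=0.62; AND[min(a, b)] → w = 0.62
R4: heavy=0.58, robust=0.57; AND[min(a, b)] → w = 0.57
R5: ¬medium=1−0.62=0.38, robust=0.57; AND[min(a, b)] → w = 0.38
Rules with consequent 'minimal': {R1, R3, R5} → strengths 0.58, 0.62, 0.38
Aggregate via t-conorm [max(a, b)]: 0.62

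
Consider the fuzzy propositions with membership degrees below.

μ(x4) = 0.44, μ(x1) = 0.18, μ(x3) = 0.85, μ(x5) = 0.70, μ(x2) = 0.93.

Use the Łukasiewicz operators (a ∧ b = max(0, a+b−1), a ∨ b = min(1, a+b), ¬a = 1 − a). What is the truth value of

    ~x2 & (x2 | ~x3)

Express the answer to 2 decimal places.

~x2 = 1 − 0.93 = 0.07
~x3 = 1 − 0.85 = 0.15
x2 | ~x3 = min(1, a+b) on (0.93, 0.15) = 1.00
~x2 & (x2 | ~x3) = max(0, a+b−1) on (0.07, 1.00) = 0.07

0.07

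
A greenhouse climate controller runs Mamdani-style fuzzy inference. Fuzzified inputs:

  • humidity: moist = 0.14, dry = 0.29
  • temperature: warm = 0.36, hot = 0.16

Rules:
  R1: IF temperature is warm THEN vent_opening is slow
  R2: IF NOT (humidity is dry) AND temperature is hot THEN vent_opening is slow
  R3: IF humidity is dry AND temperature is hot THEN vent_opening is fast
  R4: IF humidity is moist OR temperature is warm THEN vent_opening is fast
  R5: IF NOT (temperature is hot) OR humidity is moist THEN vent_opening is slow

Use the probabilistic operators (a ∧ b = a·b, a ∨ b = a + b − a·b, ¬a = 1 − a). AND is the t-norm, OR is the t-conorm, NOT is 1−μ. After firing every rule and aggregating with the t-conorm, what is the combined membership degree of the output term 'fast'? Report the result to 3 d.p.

0.475

R1: warm=0.36 → w = 0.3600
R2: ¬dry=1−0.29=0.71, hot=0.16; AND[a·b] → w = 0.1136
R3: dry=0.29, hot=0.16; AND[a·b] → w = 0.0464
R4: moist=0.14, warm=0.36; OR[a + b − a·b] → w = 0.4496
R5: ¬hot=1−0.16=0.84, moist=0.14; OR[a + b − a·b] → w = 0.8624
Rules with consequent 'fast': {R3, R4} → strengths 0.0464, 0.4496
Aggregate via t-conorm [a + b − a·b]: 0.4751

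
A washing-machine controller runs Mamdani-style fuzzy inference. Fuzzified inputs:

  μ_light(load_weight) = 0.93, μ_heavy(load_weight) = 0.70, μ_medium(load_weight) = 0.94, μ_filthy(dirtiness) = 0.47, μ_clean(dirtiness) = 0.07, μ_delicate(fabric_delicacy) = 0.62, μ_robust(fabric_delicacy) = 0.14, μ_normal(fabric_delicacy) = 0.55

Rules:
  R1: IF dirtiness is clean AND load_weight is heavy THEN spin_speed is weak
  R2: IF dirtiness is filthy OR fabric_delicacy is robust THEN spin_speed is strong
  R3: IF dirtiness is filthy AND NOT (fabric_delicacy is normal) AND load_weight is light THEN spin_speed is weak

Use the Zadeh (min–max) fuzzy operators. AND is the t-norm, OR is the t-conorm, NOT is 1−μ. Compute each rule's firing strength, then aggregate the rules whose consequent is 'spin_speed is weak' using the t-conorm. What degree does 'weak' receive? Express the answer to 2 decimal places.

R1: clean=0.07, heavy=0.70; AND[min(a, b)] → w = 0.07
R2: filthy=0.47, robust=0.14; OR[max(a, b)] → w = 0.47
R3: filthy=0.47, ¬normal=1−0.55=0.45, light=0.93; AND[min(a, b)] → w = 0.45
Rules with consequent 'weak': {R1, R3} → strengths 0.07, 0.45
Aggregate via t-conorm [max(a, b)]: 0.45

0.45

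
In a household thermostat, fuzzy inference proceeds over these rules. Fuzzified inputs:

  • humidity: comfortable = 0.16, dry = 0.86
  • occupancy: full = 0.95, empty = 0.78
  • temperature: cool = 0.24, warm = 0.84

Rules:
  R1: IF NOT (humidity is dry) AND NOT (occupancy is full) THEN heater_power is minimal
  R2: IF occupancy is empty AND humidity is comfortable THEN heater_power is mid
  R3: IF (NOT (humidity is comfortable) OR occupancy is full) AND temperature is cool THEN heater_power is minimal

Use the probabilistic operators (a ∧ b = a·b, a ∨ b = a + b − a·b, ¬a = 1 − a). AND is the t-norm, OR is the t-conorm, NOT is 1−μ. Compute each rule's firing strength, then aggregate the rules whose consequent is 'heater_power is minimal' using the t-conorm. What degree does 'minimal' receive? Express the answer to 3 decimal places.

R1: ¬dry=1−0.86=0.14, ¬full=1−0.95=0.05; AND[a·b] → w = 0.0070
R2: empty=0.78, comfortable=0.16; AND[a·b] → w = 0.1248
R3: (¬comfortable=1−0.16=0.84 OR full=0.95) = 0.9920; AND[a·b] with cool=0.24 → w = 0.2381
Rules with consequent 'minimal': {R1, R3} → strengths 0.0070, 0.2381
Aggregate via t-conorm [a + b − a·b]: 0.2434

0.243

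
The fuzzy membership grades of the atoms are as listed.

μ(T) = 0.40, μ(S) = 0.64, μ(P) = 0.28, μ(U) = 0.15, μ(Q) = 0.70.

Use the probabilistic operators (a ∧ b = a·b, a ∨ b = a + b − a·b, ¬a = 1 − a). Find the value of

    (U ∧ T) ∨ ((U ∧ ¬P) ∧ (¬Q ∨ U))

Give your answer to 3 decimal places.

U ∧ T = a·b on (0.1500, 0.4000) = 0.0600
¬P = 1 − 0.2800 = 0.7200
U ∧ ¬P = a·b on (0.1500, 0.7200) = 0.1080
¬Q = 1 − 0.7000 = 0.3000
¬Q ∨ U = a + b − a·b on (0.3000, 0.1500) = 0.4050
(U ∧ ¬P) ∧ (¬Q ∨ U) = a·b on (0.1080, 0.4050) = 0.0437
(U ∧ T) ∨ ((U ∧ ¬P) ∧ (¬Q ∨ U)) = a + b − a·b on (0.0600, 0.0437) = 0.1011

0.101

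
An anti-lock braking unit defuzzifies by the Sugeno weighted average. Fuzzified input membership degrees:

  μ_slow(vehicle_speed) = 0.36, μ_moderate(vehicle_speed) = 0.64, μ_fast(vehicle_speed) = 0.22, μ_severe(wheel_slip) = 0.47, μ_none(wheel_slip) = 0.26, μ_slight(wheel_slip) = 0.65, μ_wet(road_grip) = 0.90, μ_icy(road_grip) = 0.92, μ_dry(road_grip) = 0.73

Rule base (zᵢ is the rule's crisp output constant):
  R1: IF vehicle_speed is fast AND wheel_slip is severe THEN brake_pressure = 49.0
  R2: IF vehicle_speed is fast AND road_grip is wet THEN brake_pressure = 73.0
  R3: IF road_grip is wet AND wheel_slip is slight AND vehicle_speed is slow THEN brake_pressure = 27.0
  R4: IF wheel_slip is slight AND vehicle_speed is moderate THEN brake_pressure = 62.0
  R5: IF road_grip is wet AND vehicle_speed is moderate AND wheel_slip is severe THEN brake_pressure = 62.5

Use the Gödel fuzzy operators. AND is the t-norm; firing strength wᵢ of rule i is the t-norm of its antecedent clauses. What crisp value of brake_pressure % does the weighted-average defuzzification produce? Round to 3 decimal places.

R1 (z=49.0): fast=0.22, severe=0.47; AND[min(a, b)] → w = 0.22
R2 (z=73.0): fast=0.22, wet=0.90; AND[min(a, b)] → w = 0.22
R3 (z=27.0): wet=0.90, slight=0.65, slow=0.36; AND[min(a, b)] → w = 0.36
R4 (z=62.0): slight=0.65, moderate=0.64; AND[min(a, b)] → w = 0.64
R5 (z=62.5): wet=0.90, moderate=0.64, severe=0.47; AND[min(a, b)] → w = 0.47
Weighted average = (0.22·49.0 + 0.22·73.0 + 0.36·27.0 + 0.64·62.0 + 0.47·62.5) / (0.22 + 0.22 + 0.36 + 0.64 + 0.47)
  = 105.6150 / 1.9100 = 55.296

55.296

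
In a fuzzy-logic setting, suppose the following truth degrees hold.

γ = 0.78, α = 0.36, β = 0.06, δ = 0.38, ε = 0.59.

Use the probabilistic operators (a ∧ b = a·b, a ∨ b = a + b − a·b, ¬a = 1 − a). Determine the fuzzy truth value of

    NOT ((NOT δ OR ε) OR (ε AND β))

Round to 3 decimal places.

NOT δ = 1 − 0.3800 = 0.6200
NOT δ OR ε = a + b − a·b on (0.6200, 0.5900) = 0.8442
ε AND β = a·b on (0.5900, 0.0600) = 0.0354
(NOT δ OR ε) OR (ε AND β) = a + b − a·b on (0.8442, 0.0354) = 0.8497
NOT ((NOT δ OR ε) OR (ε AND β)) = 1 − 0.8497 = 0.1503

0.150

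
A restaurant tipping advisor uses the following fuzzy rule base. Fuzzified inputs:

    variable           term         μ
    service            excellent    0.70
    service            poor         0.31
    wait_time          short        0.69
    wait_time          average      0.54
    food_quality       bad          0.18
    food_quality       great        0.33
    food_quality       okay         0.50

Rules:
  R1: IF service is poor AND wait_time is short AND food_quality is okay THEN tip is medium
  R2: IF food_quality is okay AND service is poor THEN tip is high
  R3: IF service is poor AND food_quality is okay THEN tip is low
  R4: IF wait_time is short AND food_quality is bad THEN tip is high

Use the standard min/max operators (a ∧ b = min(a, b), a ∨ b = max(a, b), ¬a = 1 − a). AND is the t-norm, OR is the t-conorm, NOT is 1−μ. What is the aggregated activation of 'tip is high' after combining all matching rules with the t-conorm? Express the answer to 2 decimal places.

R1: poor=0.31, short=0.69, okay=0.50; AND[min(a, b)] → w = 0.31
R2: okay=0.50, poor=0.31; AND[min(a, b)] → w = 0.31
R3: poor=0.31, okay=0.50; AND[min(a, b)] → w = 0.31
R4: short=0.69, bad=0.18; AND[min(a, b)] → w = 0.18
Rules with consequent 'high': {R2, R4} → strengths 0.31, 0.18
Aggregate via t-conorm [max(a, b)]: 0.31

0.31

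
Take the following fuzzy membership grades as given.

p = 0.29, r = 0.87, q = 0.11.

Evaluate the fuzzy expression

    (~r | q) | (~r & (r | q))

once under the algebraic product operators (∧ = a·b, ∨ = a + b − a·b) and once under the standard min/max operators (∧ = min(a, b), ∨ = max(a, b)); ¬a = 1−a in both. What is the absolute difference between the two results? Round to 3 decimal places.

0.185

Under algebraic product:
  ~r = 1 − 0.8700 = 0.1300
  ~r | q = a + b − a·b on (0.1300, 0.1100) = 0.2257
  ~r = 1 − 0.8700 = 0.1300
  r | q = a + b − a·b on (0.8700, 0.1100) = 0.8843
  ~r & (r | q) = a·b on (0.1300, 0.8843) = 0.1150
  (~r | q) | (~r & (r | q)) = a + b − a·b on (0.2257, 0.1150) = 0.3147
  → value = 0.3147
Under standard min/max:
  ~r = 1 − 0.87 = 0.13
  ~r | q = max(a, b) on (0.13, 0.11) = 0.13
  ~r = 1 − 0.87 = 0.13
  r | q = max(a, b) on (0.87, 0.11) = 0.87
  ~r & (r | q) = min(a, b) on (0.13, 0.87) = 0.13
  (~r | q) | (~r & (r | q)) = max(a, b) on (0.13, 0.13) = 0.13
  → value = 0.1300
|0.3147 − 0.1300| = 0.185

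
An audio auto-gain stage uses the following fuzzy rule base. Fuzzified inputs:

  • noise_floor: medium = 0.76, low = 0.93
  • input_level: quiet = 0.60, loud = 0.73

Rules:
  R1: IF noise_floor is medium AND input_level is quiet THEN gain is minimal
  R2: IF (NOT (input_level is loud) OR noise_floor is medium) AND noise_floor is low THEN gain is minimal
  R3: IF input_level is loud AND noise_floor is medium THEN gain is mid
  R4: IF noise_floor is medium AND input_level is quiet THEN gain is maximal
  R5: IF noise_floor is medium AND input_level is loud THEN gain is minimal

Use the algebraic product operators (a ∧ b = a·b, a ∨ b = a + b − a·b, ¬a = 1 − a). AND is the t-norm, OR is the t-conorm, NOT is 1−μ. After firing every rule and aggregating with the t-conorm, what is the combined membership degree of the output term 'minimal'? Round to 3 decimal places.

R1: medium=0.76, quiet=0.60; AND[a·b] → w = 0.4560
R2: (¬loud=1−0.73=0.27 OR medium=0.76) = 0.8248; AND[a·b] with low=0.93 → w = 0.7671
R3: loud=0.73, medium=0.76; AND[a·b] → w = 0.5548
R4: medium=0.76, quiet=0.60; AND[a·b] → w = 0.4560
R5: medium=0.76, loud=0.73; AND[a·b] → w = 0.5548
Rules with consequent 'minimal': {R1, R2, R5} → strengths 0.4560, 0.7671, 0.5548
Aggregate via t-conorm [a + b − a·b]: 0.9436

0.944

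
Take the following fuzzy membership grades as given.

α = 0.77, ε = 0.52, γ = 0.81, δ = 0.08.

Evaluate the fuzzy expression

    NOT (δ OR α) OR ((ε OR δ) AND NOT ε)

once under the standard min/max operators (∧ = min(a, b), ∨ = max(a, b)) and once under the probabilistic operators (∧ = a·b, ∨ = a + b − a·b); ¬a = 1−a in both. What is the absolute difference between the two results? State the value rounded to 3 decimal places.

Under standard min/max:
  δ OR α = max(a, b) on (0.08, 0.77) = 0.77
  NOT (δ OR α) = 1 − 0.77 = 0.23
  ε OR δ = max(a, b) on (0.52, 0.08) = 0.52
  NOT ε = 1 − 0.52 = 0.48
  (ε OR δ) AND NOT ε = min(a, b) on (0.52, 0.48) = 0.48
  NOT (δ OR α) OR ((ε OR δ) AND NOT ε) = max(a, b) on (0.23, 0.48) = 0.48
  → value = 0.4800
Under probabilistic:
  δ OR α = a + b − a·b on (0.0800, 0.7700) = 0.7884
  NOT (δ OR α) = 1 − 0.7884 = 0.2116
  ε OR δ = a + b − a·b on (0.5200, 0.0800) = 0.5584
  NOT ε = 1 − 0.5200 = 0.4800
  (ε OR δ) AND NOT ε = a·b on (0.5584, 0.4800) = 0.2680
  NOT (δ OR α) OR ((ε OR δ) AND NOT ε) = a + b − a·b on (0.2116, 0.2680) = 0.4229
  → value = 0.4229
|0.4800 − 0.4229| = 0.057

0.057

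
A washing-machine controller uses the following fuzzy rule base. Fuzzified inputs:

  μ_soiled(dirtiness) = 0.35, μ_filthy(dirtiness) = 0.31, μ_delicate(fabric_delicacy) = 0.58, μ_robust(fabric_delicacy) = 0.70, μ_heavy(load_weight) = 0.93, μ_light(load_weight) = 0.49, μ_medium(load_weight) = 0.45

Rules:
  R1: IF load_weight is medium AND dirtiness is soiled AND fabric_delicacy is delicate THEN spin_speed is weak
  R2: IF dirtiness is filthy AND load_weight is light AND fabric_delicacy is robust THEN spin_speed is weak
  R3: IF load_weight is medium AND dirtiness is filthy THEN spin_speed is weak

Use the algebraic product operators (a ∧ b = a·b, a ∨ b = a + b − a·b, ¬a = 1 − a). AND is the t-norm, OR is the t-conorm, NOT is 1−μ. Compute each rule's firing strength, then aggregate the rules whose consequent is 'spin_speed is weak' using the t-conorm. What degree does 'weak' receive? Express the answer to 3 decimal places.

R1: medium=0.45, soiled=0.35, delicate=0.58; AND[a·b] → w = 0.0914
R2: filthy=0.31, light=0.49, robust=0.70; AND[a·b] → w = 0.1063
R3: medium=0.45, filthy=0.31; AND[a·b] → w = 0.1395
Rules with consequent 'weak': {R1, R2, R3} → strengths 0.0914, 0.1063, 0.1395
Aggregate via t-conorm [a + b − a·b]: 0.3012

0.301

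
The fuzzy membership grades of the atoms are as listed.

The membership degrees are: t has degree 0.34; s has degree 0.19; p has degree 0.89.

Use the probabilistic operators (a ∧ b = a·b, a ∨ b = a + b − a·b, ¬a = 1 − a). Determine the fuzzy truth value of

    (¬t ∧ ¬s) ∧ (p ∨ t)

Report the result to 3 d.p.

0.496

¬t = 1 − 0.3400 = 0.6600
¬s = 1 − 0.1900 = 0.8100
¬t ∧ ¬s = a·b on (0.6600, 0.8100) = 0.5346
p ∨ t = a + b − a·b on (0.8900, 0.3400) = 0.9274
(¬t ∧ ¬s) ∧ (p ∨ t) = a·b on (0.5346, 0.9274) = 0.4958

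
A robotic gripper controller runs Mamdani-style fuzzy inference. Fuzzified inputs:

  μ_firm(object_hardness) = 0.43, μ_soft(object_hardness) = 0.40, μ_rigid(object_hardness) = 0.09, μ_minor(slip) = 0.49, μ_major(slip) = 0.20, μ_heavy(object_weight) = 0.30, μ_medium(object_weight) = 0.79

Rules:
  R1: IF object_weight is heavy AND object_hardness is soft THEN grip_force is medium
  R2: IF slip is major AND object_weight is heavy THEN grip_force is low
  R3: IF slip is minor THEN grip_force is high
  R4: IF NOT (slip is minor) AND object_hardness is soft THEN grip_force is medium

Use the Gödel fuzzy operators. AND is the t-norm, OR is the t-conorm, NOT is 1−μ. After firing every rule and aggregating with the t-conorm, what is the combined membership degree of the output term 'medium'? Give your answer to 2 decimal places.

0.40

R1: heavy=0.30, soft=0.40; AND[min(a, b)] → w = 0.30
R2: major=0.20, heavy=0.30; AND[min(a, b)] → w = 0.20
R3: minor=0.49 → w = 0.49
R4: ¬minor=1−0.49=0.51, soft=0.40; AND[min(a, b)] → w = 0.40
Rules with consequent 'medium': {R1, R4} → strengths 0.30, 0.40
Aggregate via t-conorm [max(a, b)]: 0.40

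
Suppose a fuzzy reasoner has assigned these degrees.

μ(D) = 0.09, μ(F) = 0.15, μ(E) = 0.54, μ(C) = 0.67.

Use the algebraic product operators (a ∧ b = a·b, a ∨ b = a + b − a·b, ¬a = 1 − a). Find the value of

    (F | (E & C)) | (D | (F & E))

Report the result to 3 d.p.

E & C = a·b on (0.5400, 0.6700) = 0.3618
F | (E & C) = a + b − a·b on (0.1500, 0.3618) = 0.4575
F & E = a·b on (0.1500, 0.5400) = 0.0810
D | (F & E) = a + b − a·b on (0.0900, 0.0810) = 0.1637
(F | (E & C)) | (D | (F & E)) = a + b − a·b on (0.4575, 0.1637) = 0.5463

0.546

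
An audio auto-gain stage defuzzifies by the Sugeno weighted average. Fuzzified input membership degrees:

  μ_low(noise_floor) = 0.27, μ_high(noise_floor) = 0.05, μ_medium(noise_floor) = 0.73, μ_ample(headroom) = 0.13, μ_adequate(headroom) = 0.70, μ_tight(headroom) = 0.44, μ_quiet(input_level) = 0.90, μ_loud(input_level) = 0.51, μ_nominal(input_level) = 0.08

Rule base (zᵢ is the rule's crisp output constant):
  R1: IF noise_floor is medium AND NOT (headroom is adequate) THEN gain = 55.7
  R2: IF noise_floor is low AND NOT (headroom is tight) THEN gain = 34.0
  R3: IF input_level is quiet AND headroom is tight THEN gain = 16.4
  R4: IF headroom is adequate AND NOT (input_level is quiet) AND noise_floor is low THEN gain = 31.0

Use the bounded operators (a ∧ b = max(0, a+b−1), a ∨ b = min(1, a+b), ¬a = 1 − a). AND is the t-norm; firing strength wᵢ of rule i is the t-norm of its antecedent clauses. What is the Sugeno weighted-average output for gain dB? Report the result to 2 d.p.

19.59

R1 (z=55.7): medium=0.73, ¬adequate=1−0.70=0.30; AND[max(0, a+b−1)] → w = 0.03
R2 (z=34.0): low=0.27, ¬tight=1−0.44=0.56; AND[max(0, a+b−1)] → w = 0.00
R3 (z=16.4): quiet=0.90, tight=0.44; AND[max(0, a+b−1)] → w = 0.34
R4 (z=31.0): adequate=0.70, ¬quiet=1−0.90=0.10, low=0.27; AND[max(0, a+b−1)] → w = 0.00
Weighted average = (0.03·55.7 + 0.00·34.0 + 0.34·16.4 + 0.00·31.0) / (0.03 + 0.00 + 0.34 + 0.00)
  = 7.2470 / 0.3700 = 19.59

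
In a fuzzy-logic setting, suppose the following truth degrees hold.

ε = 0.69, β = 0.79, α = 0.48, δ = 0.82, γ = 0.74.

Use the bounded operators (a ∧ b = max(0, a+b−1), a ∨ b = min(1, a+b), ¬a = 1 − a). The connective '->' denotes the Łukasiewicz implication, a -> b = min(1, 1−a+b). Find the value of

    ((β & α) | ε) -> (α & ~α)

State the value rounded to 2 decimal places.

β & α = max(0, a+b−1) on (0.79, 0.48) = 0.27
(β & α) | ε = min(1, a+b) on (0.27, 0.69) = 0.96
~α = 1 − 0.48 = 0.52
α & ~α = max(0, a+b−1) on (0.48, 0.52) = 0.00
((β & α) | ε) -> (α & ~α)  [Łukasiewicz: min(1, 1−a+b)] with a=0.96, b=0.00 → 0.04

0.04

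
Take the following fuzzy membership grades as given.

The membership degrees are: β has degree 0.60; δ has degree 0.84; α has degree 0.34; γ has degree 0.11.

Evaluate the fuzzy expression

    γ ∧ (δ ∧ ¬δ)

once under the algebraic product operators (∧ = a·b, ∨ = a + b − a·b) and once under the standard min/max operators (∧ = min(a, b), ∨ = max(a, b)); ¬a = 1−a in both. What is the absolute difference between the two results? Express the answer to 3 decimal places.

0.095

Under algebraic product:
  ¬δ = 1 − 0.8400 = 0.1600
  δ ∧ ¬δ = a·b on (0.8400, 0.1600) = 0.1344
  γ ∧ (δ ∧ ¬δ) = a·b on (0.1100, 0.1344) = 0.0148
  → value = 0.0148
Under standard min/max:
  ¬δ = 1 − 0.84 = 0.16
  δ ∧ ¬δ = min(a, b) on (0.84, 0.16) = 0.16
  γ ∧ (δ ∧ ¬δ) = min(a, b) on (0.11, 0.16) = 0.11
  → value = 0.1100
|0.0148 − 0.1100| = 0.095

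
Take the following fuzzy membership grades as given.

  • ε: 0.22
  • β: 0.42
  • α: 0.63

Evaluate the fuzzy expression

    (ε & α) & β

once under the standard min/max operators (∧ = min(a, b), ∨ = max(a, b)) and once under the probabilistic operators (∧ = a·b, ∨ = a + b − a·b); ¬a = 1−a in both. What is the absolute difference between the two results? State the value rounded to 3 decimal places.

0.162

Under standard min/max:
  ε & α = min(a, b) on (0.22, 0.63) = 0.22
  (ε & α) & β = min(a, b) on (0.22, 0.42) = 0.22
  → value = 0.2200
Under probabilistic:
  ε & α = a·b on (0.2200, 0.6300) = 0.1386
  (ε & α) & β = a·b on (0.1386, 0.4200) = 0.0582
  → value = 0.0582
|0.2200 − 0.0582| = 0.162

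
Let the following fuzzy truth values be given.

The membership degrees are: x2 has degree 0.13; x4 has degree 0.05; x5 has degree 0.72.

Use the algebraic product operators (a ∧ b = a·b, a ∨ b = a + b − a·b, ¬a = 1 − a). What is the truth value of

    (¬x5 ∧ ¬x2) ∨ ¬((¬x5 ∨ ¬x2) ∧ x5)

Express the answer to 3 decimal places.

0.506

¬x5 = 1 − 0.7200 = 0.2800
¬x2 = 1 − 0.1300 = 0.8700
¬x5 ∧ ¬x2 = a·b on (0.2800, 0.8700) = 0.2436
¬x5 = 1 − 0.7200 = 0.2800
¬x2 = 1 − 0.1300 = 0.8700
¬x5 ∨ ¬x2 = a + b − a·b on (0.2800, 0.8700) = 0.9064
(¬x5 ∨ ¬x2) ∧ x5 = a·b on (0.9064, 0.7200) = 0.6526
¬((¬x5 ∨ ¬x2) ∧ x5) = 1 − 0.6526 = 0.3474
(¬x5 ∧ ¬x2) ∨ ¬((¬x5 ∨ ¬x2) ∧ x5) = a + b − a·b on (0.2436, 0.3474) = 0.5064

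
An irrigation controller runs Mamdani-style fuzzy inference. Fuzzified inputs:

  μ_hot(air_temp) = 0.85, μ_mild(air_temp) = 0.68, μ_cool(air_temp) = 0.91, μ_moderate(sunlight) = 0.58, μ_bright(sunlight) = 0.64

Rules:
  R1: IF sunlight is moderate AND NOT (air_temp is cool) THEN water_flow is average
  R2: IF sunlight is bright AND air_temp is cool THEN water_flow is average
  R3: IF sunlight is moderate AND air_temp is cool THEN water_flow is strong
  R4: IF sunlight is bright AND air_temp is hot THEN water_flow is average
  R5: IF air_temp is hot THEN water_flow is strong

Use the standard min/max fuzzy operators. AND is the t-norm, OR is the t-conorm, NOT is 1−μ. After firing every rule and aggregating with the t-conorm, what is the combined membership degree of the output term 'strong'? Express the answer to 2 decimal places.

0.85

R1: moderate=0.58, ¬cool=1−0.91=0.09; AND[min(a, b)] → w = 0.09
R2: bright=0.64, cool=0.91; AND[min(a, b)] → w = 0.64
R3: moderate=0.58, cool=0.91; AND[min(a, b)] → w = 0.58
R4: bright=0.64, hot=0.85; AND[min(a, b)] → w = 0.64
R5: hot=0.85 → w = 0.85
Rules with consequent 'strong': {R3, R5} → strengths 0.58, 0.85
Aggregate via t-conorm [max(a, b)]: 0.85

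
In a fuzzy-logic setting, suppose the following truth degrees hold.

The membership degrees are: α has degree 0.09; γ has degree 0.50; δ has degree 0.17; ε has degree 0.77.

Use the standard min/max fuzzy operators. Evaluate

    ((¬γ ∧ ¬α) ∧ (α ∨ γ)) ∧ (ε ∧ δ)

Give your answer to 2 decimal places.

¬γ = 1 − 0.50 = 0.50
¬α = 1 − 0.09 = 0.91
¬γ ∧ ¬α = min(a, b) on (0.50, 0.91) = 0.50
α ∨ γ = max(a, b) on (0.09, 0.50) = 0.50
(¬γ ∧ ¬α) ∧ (α ∨ γ) = min(a, b) on (0.50, 0.50) = 0.50
ε ∧ δ = min(a, b) on (0.77, 0.17) = 0.17
((¬γ ∧ ¬α) ∧ (α ∨ γ)) ∧ (ε ∧ δ) = min(a, b) on (0.50, 0.17) = 0.17

0.17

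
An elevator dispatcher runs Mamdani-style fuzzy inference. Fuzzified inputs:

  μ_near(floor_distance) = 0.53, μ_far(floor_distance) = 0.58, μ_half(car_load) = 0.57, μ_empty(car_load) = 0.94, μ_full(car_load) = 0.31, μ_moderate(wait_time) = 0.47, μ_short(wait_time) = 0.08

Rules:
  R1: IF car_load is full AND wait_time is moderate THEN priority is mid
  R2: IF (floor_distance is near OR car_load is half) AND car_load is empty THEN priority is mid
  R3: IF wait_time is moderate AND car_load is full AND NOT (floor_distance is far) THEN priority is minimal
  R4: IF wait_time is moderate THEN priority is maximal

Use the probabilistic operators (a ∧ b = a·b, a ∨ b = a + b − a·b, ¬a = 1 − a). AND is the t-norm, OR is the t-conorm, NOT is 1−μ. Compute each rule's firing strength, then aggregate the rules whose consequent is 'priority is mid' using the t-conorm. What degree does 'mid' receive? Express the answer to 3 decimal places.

0.786

R1: full=0.31, moderate=0.47; AND[a·b] → w = 0.1457
R2: (near=0.53 OR half=0.57) = 0.7979; AND[a·b] with empty=0.94 → w = 0.7500
R3: moderate=0.47, full=0.31, ¬far=1−0.58=0.42; AND[a·b] → w = 0.0612
R4: moderate=0.47 → w = 0.4700
Rules with consequent 'mid': {R1, R2} → strengths 0.1457, 0.7500
Aggregate via t-conorm [a + b − a·b]: 0.7864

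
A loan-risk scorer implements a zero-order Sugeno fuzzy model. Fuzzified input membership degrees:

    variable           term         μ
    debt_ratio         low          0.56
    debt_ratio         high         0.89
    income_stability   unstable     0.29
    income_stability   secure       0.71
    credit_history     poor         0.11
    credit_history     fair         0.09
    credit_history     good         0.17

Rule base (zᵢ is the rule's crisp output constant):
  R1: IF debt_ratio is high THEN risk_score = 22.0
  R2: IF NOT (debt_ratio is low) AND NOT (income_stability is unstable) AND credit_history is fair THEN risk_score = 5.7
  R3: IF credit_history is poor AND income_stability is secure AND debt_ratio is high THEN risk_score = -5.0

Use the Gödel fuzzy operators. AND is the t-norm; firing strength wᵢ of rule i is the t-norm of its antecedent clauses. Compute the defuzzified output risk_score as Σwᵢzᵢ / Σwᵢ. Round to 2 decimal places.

R1 (z=22.0): high=0.89 → w = 0.89
R2 (z=5.7): ¬low=1−0.56=0.44, ¬unstable=1−0.29=0.71, fair=0.09; AND[min(a, b)] → w = 0.09
R3 (z=-5.0): poor=0.11, secure=0.71, high=0.89; AND[min(a, b)] → w = 0.11
Weighted average = (0.89·22.0 + 0.09·5.7 + 0.11·-5.0) / (0.89 + 0.09 + 0.11)
  = 19.5430 / 1.0900 = 17.93

17.93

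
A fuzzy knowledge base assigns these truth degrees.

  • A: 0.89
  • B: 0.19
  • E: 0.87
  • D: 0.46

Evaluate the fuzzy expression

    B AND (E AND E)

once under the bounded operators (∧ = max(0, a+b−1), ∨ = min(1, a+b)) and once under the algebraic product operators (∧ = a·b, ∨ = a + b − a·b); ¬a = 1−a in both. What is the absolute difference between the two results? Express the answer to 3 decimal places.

Under bounded:
  E AND E = max(0, a+b−1) on (0.87, 0.87) = 0.74
  B AND (E AND E) = max(0, a+b−1) on (0.19, 0.74) = 0.00
  → value = 0.0000
Under algebraic product:
  E AND E = a·b on (0.8700, 0.8700) = 0.7569
  B AND (E AND E) = a·b on (0.1900, 0.7569) = 0.1438
  → value = 0.1438
|0.0000 − 0.1438| = 0.144

0.144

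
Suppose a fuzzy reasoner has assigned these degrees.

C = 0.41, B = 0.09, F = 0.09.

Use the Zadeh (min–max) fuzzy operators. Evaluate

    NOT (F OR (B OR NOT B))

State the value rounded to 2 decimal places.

NOT B = 1 − 0.09 = 0.91
B OR NOT B = max(a, b) on (0.09, 0.91) = 0.91
F OR (B OR NOT B) = max(a, b) on (0.09, 0.91) = 0.91
NOT (F OR (B OR NOT B)) = 1 − 0.91 = 0.09

0.09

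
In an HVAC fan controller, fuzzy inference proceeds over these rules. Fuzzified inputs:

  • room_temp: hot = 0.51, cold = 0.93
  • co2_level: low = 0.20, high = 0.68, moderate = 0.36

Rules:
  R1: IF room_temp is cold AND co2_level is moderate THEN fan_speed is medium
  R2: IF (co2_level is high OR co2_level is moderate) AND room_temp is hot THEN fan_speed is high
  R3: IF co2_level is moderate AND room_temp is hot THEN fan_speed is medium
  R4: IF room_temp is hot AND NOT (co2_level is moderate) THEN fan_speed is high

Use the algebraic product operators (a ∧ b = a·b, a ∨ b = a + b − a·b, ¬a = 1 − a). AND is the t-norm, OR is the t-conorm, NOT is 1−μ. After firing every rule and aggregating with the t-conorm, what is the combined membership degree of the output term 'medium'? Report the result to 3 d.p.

0.457

R1: cold=0.93, moderate=0.36; AND[a·b] → w = 0.3348
R2: (high=0.68 OR moderate=0.36) = 0.7952; AND[a·b] with hot=0.51 → w = 0.4056
R3: moderate=0.36, hot=0.51; AND[a·b] → w = 0.1836
R4: hot=0.51, ¬moderate=1−0.36=0.64; AND[a·b] → w = 0.3264
Rules with consequent 'medium': {R1, R3} → strengths 0.3348, 0.1836
Aggregate via t-conorm [a + b − a·b]: 0.4569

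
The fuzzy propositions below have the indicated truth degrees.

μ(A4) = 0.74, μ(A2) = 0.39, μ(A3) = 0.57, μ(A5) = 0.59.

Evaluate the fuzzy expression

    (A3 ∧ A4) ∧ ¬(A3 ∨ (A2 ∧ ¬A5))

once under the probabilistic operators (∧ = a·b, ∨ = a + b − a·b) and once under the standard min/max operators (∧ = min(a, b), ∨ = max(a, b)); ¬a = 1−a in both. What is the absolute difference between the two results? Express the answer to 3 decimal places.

Under probabilistic:
  A3 ∧ A4 = a·b on (0.5700, 0.7400) = 0.4218
  ¬A5 = 1 − 0.5900 = 0.4100
  A2 ∧ ¬A5 = a·b on (0.3900, 0.4100) = 0.1599
  A3 ∨ (A2 ∧ ¬A5) = a + b − a·b on (0.5700, 0.1599) = 0.6388
  ¬(A3 ∨ (A2 ∧ ¬A5)) = 1 − 0.6388 = 0.3612
  (A3 ∧ A4) ∧ ¬(A3 ∨ (A2 ∧ ¬A5)) = a·b on (0.4218, 0.3612) = 0.1524
  → value = 0.1524
Under standard min/max:
  A3 ∧ A4 = min(a, b) on (0.57, 0.74) = 0.57
  ¬A5 = 1 − 0.59 = 0.41
  A2 ∧ ¬A5 = min(a, b) on (0.39, 0.41) = 0.39
  A3 ∨ (A2 ∧ ¬A5) = max(a, b) on (0.57, 0.39) = 0.57
  ¬(A3 ∨ (A2 ∧ ¬A5)) = 1 − 0.57 = 0.43
  (A3 ∧ A4) ∧ ¬(A3 ∨ (A2 ∧ ¬A5)) = min(a, b) on (0.57, 0.43) = 0.43
  → value = 0.4300
|0.1524 − 0.4300| = 0.278

0.278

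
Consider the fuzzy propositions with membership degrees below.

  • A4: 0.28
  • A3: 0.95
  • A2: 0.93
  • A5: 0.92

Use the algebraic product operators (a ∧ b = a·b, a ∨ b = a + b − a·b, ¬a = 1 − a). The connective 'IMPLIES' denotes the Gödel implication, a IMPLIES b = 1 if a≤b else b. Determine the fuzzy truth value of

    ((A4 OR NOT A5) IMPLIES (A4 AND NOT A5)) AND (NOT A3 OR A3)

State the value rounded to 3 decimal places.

0.021

NOT A5 = 1 − 0.9200 = 0.0800
A4 OR NOT A5 = a + b − a·b on (0.2800, 0.0800) = 0.3376
NOT A5 = 1 − 0.9200 = 0.0800
A4 AND NOT A5 = a·b on (0.2800, 0.0800) = 0.0224
(A4 OR NOT A5) IMPLIES (A4 AND NOT A5)  [Gödel: 1 if a≤b else b] with a=0.3376, b=0.0224 → 0.0224
NOT A3 = 1 − 0.9500 = 0.0500
NOT A3 OR A3 = a + b − a·b on (0.0500, 0.9500) = 0.9525
((A4 OR NOT A5) IMPLIES (A4 AND NOT A5)) AND (NOT A3 OR A3) = a·b on (0.0224, 0.9525) = 0.0213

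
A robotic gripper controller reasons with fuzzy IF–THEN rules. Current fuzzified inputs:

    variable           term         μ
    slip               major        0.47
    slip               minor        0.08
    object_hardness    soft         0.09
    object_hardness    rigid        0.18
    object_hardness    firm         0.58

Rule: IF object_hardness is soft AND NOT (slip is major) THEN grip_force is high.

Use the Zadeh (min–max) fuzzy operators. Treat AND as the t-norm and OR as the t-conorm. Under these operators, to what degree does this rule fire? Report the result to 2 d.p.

firing strength: soft=0.09, ¬major=1−0.47=0.53; AND[min(a, b)] → w = 0.09

0.09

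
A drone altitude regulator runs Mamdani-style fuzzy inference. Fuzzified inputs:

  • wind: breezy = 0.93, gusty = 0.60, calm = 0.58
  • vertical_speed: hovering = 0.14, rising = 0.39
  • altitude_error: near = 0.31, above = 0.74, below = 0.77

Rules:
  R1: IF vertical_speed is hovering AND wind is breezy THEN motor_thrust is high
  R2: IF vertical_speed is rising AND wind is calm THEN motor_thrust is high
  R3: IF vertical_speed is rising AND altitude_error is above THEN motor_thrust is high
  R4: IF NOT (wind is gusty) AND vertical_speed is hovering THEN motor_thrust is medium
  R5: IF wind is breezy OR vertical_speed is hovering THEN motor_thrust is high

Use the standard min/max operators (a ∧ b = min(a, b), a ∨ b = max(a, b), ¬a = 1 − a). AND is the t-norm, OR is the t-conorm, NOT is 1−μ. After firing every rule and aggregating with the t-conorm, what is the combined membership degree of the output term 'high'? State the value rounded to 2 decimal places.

R1: hovering=0.14, breezy=0.93; AND[min(a, b)] → w = 0.14
R2: rising=0.39, calm=0.58; AND[min(a, b)] → w = 0.39
R3: rising=0.39, above=0.74; AND[min(a, b)] → w = 0.39
R4: ¬gusty=1−0.60=0.40, hovering=0.14; AND[min(a, b)] → w = 0.14
R5: breezy=0.93, hovering=0.14; OR[max(a, b)] → w = 0.93
Rules with consequent 'high': {R1, R2, R3, R5} → strengths 0.14, 0.39, 0.39, 0.93
Aggregate via t-conorm [max(a, b)]: 0.93

0.93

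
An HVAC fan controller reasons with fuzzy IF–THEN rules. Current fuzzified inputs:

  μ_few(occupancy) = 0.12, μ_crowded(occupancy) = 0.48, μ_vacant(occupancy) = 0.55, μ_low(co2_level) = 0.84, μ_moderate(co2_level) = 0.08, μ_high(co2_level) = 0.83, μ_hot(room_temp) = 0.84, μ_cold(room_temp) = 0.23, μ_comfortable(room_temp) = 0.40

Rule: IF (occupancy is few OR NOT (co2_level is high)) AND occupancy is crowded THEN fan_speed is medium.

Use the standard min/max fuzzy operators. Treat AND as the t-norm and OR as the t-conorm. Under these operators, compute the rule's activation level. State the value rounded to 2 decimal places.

firing strength: (few=0.12 OR ¬high=1−0.83=0.17) = 0.17; AND[min(a, b)] with crowded=0.48 → w = 0.17

0.17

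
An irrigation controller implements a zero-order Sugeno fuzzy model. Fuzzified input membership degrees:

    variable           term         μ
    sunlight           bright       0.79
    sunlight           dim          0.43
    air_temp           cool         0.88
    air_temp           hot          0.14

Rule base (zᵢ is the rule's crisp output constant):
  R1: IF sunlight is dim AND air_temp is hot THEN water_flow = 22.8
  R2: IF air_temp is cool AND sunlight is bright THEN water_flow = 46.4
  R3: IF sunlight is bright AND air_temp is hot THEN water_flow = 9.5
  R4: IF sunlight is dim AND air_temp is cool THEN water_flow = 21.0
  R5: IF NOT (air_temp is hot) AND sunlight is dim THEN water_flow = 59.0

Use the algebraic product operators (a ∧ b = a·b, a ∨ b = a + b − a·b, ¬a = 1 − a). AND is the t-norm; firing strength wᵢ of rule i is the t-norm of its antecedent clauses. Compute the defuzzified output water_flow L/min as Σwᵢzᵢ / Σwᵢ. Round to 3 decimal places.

39.924

R1 (z=22.8): dim=0.43, hot=0.14; AND[a·b] → w = 0.0602
R2 (z=46.4): cool=0.88, bright=0.79; AND[a·b] → w = 0.6952
R3 (z=9.5): bright=0.79, hot=0.14; AND[a·b] → w = 0.1106
R4 (z=21.0): dim=0.43, cool=0.88; AND[a·b] → w = 0.3784
R5 (z=59.0): ¬hot=1−0.14=0.86, dim=0.43; AND[a·b] → w = 0.3698
Weighted average = (0.0602·22.8 + 0.6952·46.4 + 0.1106·9.5 + 0.3784·21.0 + 0.3698·59.0) / (0.0602 + 0.6952 + 0.1106 + 0.3784 + 0.3698)
  = 64.4451 / 1.6142 = 39.924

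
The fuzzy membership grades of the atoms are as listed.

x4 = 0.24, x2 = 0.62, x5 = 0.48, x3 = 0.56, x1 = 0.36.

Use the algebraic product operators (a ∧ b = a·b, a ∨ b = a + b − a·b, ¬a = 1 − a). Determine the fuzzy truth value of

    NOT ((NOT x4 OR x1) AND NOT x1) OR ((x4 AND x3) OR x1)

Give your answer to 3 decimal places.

0.700

NOT x4 = 1 − 0.2400 = 0.7600
NOT x4 OR x1 = a + b − a·b on (0.7600, 0.3600) = 0.8464
NOT x1 = 1 − 0.3600 = 0.6400
(NOT x4 OR x1) AND NOT x1 = a·b on (0.8464, 0.6400) = 0.5417
NOT ((NOT x4 OR x1) AND NOT x1) = 1 − 0.5417 = 0.4583
x4 AND x3 = a·b on (0.2400, 0.5600) = 0.1344
(x4 AND x3) OR x1 = a + b − a·b on (0.1344, 0.3600) = 0.4460
NOT ((NOT x4 OR x1) AND NOT x1) OR ((x4 AND x3) OR x1) = a + b − a·b on (0.4583, 0.4460) = 0.6999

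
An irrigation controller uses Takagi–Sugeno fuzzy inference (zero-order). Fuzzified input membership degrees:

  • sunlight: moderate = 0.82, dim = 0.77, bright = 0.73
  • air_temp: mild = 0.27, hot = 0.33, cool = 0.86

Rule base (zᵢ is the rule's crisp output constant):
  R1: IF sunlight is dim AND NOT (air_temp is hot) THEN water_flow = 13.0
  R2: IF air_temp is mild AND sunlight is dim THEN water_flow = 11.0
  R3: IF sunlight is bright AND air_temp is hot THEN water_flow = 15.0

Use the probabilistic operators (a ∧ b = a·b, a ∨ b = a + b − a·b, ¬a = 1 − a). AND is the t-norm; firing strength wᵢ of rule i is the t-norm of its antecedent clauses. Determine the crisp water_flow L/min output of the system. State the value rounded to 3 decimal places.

R1 (z=13.0): dim=0.77, ¬hot=1−0.33=0.67; AND[a·b] → w = 0.5159
R2 (z=11.0): mild=0.27, dim=0.77; AND[a·b] → w = 0.2079
R3 (z=15.0): bright=0.73, hot=0.33; AND[a·b] → w = 0.2409
Weighted average = (0.5159·13.0 + 0.2079·11.0 + 0.2409·15.0) / (0.5159 + 0.2079 + 0.2409)
  = 12.6071 / 0.9647 = 13.068

13.068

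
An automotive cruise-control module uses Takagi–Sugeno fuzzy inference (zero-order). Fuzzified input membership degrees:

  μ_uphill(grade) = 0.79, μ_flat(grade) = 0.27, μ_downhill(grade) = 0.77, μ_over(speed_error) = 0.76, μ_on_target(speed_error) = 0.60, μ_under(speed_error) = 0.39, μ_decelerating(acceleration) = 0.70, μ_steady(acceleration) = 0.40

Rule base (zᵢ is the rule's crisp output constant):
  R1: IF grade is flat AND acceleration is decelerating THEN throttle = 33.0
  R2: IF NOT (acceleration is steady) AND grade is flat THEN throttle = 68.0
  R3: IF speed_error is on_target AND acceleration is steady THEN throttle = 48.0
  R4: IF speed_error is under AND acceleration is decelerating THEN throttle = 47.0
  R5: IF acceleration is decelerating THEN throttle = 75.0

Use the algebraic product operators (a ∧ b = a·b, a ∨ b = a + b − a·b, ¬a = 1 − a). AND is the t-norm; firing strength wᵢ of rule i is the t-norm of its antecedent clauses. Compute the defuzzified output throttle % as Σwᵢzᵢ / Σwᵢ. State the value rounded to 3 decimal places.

R1 (z=33.0): flat=0.27, decelerating=0.70; AND[a·b] → w = 0.1890
R2 (z=68.0): ¬steady=1−0.40=0.60, flat=0.27; AND[a·b] → w = 0.1620
R3 (z=48.0): on_target=0.60, steady=0.40; AND[a·b] → w = 0.2400
R4 (z=47.0): under=0.39, decelerating=0.70; AND[a·b] → w = 0.2730
R5 (z=75.0): decelerating=0.70 → w = 0.7000
Weighted average = (0.1890·33.0 + 0.1620·68.0 + 0.2400·48.0 + 0.2730·47.0 + 0.7000·75.0) / (0.1890 + 0.1620 + 0.2400 + 0.2730 + 0.7000)
  = 94.1040 / 1.5640 = 60.169

60.169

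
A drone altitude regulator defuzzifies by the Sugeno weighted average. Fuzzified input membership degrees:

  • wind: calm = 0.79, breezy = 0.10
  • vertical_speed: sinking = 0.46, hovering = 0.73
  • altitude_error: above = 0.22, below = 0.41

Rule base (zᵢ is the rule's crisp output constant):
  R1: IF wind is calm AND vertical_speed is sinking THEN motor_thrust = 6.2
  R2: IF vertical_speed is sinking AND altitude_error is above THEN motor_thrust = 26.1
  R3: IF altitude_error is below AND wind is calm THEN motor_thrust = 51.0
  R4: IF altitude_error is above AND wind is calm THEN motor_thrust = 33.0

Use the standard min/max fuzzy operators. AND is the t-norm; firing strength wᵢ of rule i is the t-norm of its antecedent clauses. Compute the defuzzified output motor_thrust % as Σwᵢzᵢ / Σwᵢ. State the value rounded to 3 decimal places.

28.064

R1 (z=6.2): calm=0.79, sinking=0.46; AND[min(a, b)] → w = 0.46
R2 (z=26.1): sinking=0.46, above=0.22; AND[min(a, b)] → w = 0.22
R3 (z=51.0): below=0.41, calm=0.79; AND[min(a, b)] → w = 0.41
R4 (z=33.0): above=0.22, calm=0.79; AND[min(a, b)] → w = 0.22
Weighted average = (0.46·6.2 + 0.22·26.1 + 0.41·51.0 + 0.22·33.0) / (0.46 + 0.22 + 0.41 + 0.22)
  = 36.7640 / 1.3100 = 28.064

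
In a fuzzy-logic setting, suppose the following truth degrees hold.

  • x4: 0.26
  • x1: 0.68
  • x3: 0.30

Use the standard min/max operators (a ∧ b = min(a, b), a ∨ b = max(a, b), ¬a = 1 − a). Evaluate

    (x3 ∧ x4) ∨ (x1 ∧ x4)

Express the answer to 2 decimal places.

0.26

x3 ∧ x4 = min(a, b) on (0.30, 0.26) = 0.26
x1 ∧ x4 = min(a, b) on (0.68, 0.26) = 0.26
(x3 ∧ x4) ∨ (x1 ∧ x4) = max(a, b) on (0.26, 0.26) = 0.26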